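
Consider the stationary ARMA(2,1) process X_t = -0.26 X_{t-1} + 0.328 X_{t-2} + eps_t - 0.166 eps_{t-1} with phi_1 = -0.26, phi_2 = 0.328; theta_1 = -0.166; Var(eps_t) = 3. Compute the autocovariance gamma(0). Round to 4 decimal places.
\gamma(0) = 4.5703

Multiply the model equation by X_{t-k} and take expectations. With theta_0 = psi_0 = 1 and psi_j the MA(infinity) weights, this gives
  gamma(k) - sum_i phi_i gamma(k-i) = c_k,
  c_k = sigma^2 * sum_{j=k..q} theta_j psi_{j-k}   (c_k = 0 for k > q),
using gamma(-m) = gamma(m).
psi-weights needed (psi_j = theta_j + sum_i phi_i psi_{j-i}):
  psi_1 = theta_1 + phi_1 = -0.166 + (-0.26) = -0.426
Right-hand sides:
  c_0 = sigma^2 (1 + theta_1 psi_1) = 3 * (1 + (-0.166)(-0.426)) = 3 * 1.070716 = 3.212148
  c_1 = sigma^2 theta_1 = 3 * (-0.166) = -0.498
  c_2 = 0
Equations for k = 0, 1, 2 (AR order 2, c_2 = 0):
  (E0) gamma(0) = phi_1 gamma(1) + phi_2 gamma(2) + c_0
  (E1) gamma(1) = phi_1 gamma(0) + phi_2 gamma(1) + c_1
  (E2) gamma(2) = phi_1 gamma(1) + phi_2 gamma(0)
From (E1): gamma(1) = A gamma(0) + B with
  A = phi_1 / (1 - phi_2) = -0.26 / 0.672 = -0.386905,   B = c_1 / (1 - phi_2) = -0.498 / 0.672 = -0.741071.
Insert (E2) into (E0): gamma(0) (1 - phi_2^2) = phi_1 (1 + phi_2) gamma(1) + c_0.
  phi_1 (1 + phi_2) = (-0.26)(1.328) = -0.34528,   1 - phi_2^2 = 0.892416.
Replace gamma(1) by A gamma(0) + B and collect gamma(0):
  gamma(0) [0.892416 - (-0.34528)(-0.386905)] = (-0.34528)(-0.741071) + 3.212148
  gamma(0) * 0.758826 = 3.468025
  gamma(0) = 3.468025 / 0.758826 = 4.570254.
Therefore gamma(0) = 4.5703 (to 4 decimal places).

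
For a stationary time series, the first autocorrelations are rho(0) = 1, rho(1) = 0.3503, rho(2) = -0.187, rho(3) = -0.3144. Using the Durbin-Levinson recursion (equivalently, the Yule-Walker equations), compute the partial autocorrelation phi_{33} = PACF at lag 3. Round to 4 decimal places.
\phi_{33} = -0.1330

The PACF at lag k is phi_{kk}, the last component of the solution
to the Yule-Walker system G_k phi = r_k where
  (G_k)_{ij} = rho(|i - j|), (r_k)_i = rho(i), i,j = 1..k.
Equivalently, Durbin-Levinson gives phi_{kk} iteratively:
  phi_{11} = rho(1)
  phi_{kk} = [rho(k) - sum_{j=1..k-1} phi_{k-1,j} rho(k-j)]
            / [1 - sum_{j=1..k-1} phi_{k-1,j} rho(j)],
  phi_{k,j} = phi_{k-1,j} - phi_{kk} phi_{k-1,k-j},  j = 1..k-1.
Step k = 1:
  phi_11 = rho(1) = 0.3503.
Step k = 2:
  phi_22 = [rho(2) - phi_11 rho(1)] / [1 - phi_11 rho(1)] = [-0.187 - (0.3503)(0.3503)] / [1 - (0.3503)(0.3503)]
         = -0.30971009 / 0.87728991 = -0.35303.
  Update: phi_21 = phi_11 - phi_22 phi_11 = 0.3503 - (-0.35303)(0.3503) = 0.473967.
Step k = 3:
  phi_33 = [rho(3) - phi_21 rho(2) - phi_22 rho(1)] / [1 - phi_21 rho(1) - phi_22 rho(2)]
    numerator   = -0.3144 - (0.473967)(-0.187) - (-0.35303)(0.3503) = -0.10210167
    denominator = 1 - (0.473967)(0.3503) - (-0.35303)(-0.187) = 0.7679528
  phi_33 = -0.10210167 / 0.7679528 = -0.133.
Therefore phi_{33} = -0.1330.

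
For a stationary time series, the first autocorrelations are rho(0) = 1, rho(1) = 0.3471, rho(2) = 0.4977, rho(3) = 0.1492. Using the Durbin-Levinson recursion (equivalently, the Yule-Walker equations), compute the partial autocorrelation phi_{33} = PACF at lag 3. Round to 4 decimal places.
\phi_{33} = -0.1370

The PACF at lag k is phi_{kk}, the last component of the solution
to the Yule-Walker system G_k phi = r_k where
  (G_k)_{ij} = rho(|i - j|), (r_k)_i = rho(i), i,j = 1..k.
Equivalently, Durbin-Levinson gives phi_{kk} iteratively:
  phi_{11} = rho(1)
  phi_{kk} = [rho(k) - sum_{j=1..k-1} phi_{k-1,j} rho(k-j)]
            / [1 - sum_{j=1..k-1} phi_{k-1,j} rho(j)],
  phi_{k,j} = phi_{k-1,j} - phi_{kk} phi_{k-1,k-j},  j = 1..k-1.
Step k = 1:
  phi_11 = rho(1) = 0.3471.
Step k = 2:
  phi_22 = [rho(2) - phi_11 rho(1)] / [1 - phi_11 rho(1)] = [0.4977 - (0.3471)(0.3471)] / [1 - (0.3471)(0.3471)]
         = 0.37722159 / 0.87952159 = 0.428894.
  Update: phi_21 = phi_11 - phi_22 phi_11 = 0.3471 - (0.428894)(0.3471) = 0.198231.
Step k = 3:
  phi_33 = [rho(3) - phi_21 rho(2) - phi_22 rho(1)] / [1 - phi_21 rho(1) - phi_22 rho(2)]
    numerator   = 0.1492 - (0.198231)(0.4977) - (0.428894)(0.3471) = -0.09832863
    denominator = 1 - (0.198231)(0.3471) - (0.428894)(0.4977) = 0.71773349
  phi_33 = -0.09832863 / 0.71773349 = -0.137.
Therefore phi_{33} = -0.1370.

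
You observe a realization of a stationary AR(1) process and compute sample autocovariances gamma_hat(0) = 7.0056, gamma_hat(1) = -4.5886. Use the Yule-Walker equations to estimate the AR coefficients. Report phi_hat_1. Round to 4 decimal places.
\hat\phi_{1} = -0.6550

The Yule-Walker equations for an AR(p) process read, in matrix form,
  Gamma_p phi = r_p,   with   (Gamma_p)_{ij} = gamma(|i - j|),
                       (r_p)_i = gamma(i),   i,j = 1..p.
Substitute the sample gammas (Toeplitz matrix and right-hand side of size 1):
  Gamma_p = [[7.0056]]
  r_p     = [-4.5886]
With p = 1 this is the single equation gamma(0) phi_1 = gamma(1):
  phi_hat_1 = gamma(1) / gamma(0) = -4.5886 / 7.0056 = -0.6550.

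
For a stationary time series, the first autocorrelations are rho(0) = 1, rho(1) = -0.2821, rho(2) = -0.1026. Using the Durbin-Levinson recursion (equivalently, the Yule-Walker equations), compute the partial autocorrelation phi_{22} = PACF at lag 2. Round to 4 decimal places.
\phi_{22} = -0.1979

The PACF at lag k is phi_{kk}, the last component of the solution
to the Yule-Walker system G_k phi = r_k where
  (G_k)_{ij} = rho(|i - j|), (r_k)_i = rho(i), i,j = 1..k.
Equivalently, Durbin-Levinson gives phi_{kk} iteratively:
  phi_{11} = rho(1)
  phi_{kk} = [rho(k) - sum_{j=1..k-1} phi_{k-1,j} rho(k-j)]
            / [1 - sum_{j=1..k-1} phi_{k-1,j} rho(j)],
  phi_{k,j} = phi_{k-1,j} - phi_{kk} phi_{k-1,k-j},  j = 1..k-1.
Step k = 1:
  phi_11 = rho(1) = -0.2821.
Step k = 2:
  phi_22 = [rho(2) - phi_11 rho(1)] / [1 - phi_11 rho(1)] = [-0.1026 - (-0.2821)(-0.2821)] / [1 - (-0.2821)(-0.2821)]
         = -0.18218041 / 0.92041959 = -0.1979.
Therefore phi_{22} = -0.1979.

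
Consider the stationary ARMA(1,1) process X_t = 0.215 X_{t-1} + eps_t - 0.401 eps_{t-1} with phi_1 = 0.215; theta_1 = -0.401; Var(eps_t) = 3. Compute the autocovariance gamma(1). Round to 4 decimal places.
\gamma(1) = -0.5346

Multiply the model equation by X_{t-k} and take expectations. With theta_0 = psi_0 = 1 and psi_j the MA(infinity) weights, this gives
  gamma(k) - sum_i phi_i gamma(k-i) = c_k,
  c_k = sigma^2 * sum_{j=k..q} theta_j psi_{j-k}   (c_k = 0 for k > q),
using gamma(-m) = gamma(m).
psi-weights needed (psi_j = theta_j + sum_i phi_i psi_{j-i}):
  psi_1 = theta_1 + phi_1 = -0.401 + (0.215) = -0.186
Right-hand sides:
  c_0 = sigma^2 (1 + theta_1 psi_1) = 3 * (1 + (-0.401)(-0.186)) = 3 * 1.074586 = 3.223758
  c_1 = sigma^2 theta_1 = 3 * (-0.401) = -1.203
  c_2 = 0
Equations for k = 0 and k = 1 (AR order 1):
  gamma(0) = phi_1 gamma(1) + c_0
  gamma(1) = phi_1 gamma(0) + c_1
Substituting the second into the first: gamma(0) (1 - phi_1^2) = c_0 + phi_1 c_1, so
  gamma(0) = (c_0 + phi_1 c_1) / (1 - phi_1^2) = (3.223758 + (0.215)(-1.203)) / (1 - (0.215)^2) = 2.965113 / 0.953775 = 3.108818.
  gamma(1) = phi_1 gamma(0) + c_1 = (0.215)(3.108818) + (-1.203) = -0.534604.
Therefore gamma(1) = -0.5346 (to 4 decimal places).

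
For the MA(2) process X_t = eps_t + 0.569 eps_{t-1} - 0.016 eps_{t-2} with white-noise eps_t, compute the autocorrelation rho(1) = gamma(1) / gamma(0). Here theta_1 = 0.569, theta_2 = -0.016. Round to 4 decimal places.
\rho(1) = 0.4229

For an MA(q) process with theta_0 = 1, the autocovariance is
  gamma(k) = sigma^2 * sum_{i=0..q-k} theta_i * theta_{i+k},
and rho(k) = gamma(k) / gamma(0). Sigma^2 cancels.
  numerator   = (1)*(0.569) + (0.569)*(-0.016) = 0.559896.
  denominator = (1)^2 + (0.569)^2 + (-0.016)^2 = 1.324017.
  rho(1) = 0.559896 / 1.324017 = 0.4229.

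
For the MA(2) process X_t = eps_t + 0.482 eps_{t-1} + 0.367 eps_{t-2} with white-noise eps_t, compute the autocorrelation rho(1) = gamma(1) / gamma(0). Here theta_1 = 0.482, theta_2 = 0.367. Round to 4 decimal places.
\rho(1) = 0.4820

For an MA(q) process with theta_0 = 1, the autocovariance is
  gamma(k) = sigma^2 * sum_{i=0..q-k} theta_i * theta_{i+k},
and rho(k) = gamma(k) / gamma(0). Sigma^2 cancels.
  numerator   = (1)*(0.482) + (0.482)*(0.367) = 0.658894.
  denominator = (1)^2 + (0.482)^2 + (0.367)^2 = 1.367013.
  rho(1) = 0.658894 / 1.367013 = 0.4820.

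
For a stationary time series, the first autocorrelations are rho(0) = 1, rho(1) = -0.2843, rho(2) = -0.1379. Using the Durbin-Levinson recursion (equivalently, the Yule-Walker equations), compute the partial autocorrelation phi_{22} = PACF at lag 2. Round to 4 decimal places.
\phi_{22} = -0.2380

The PACF at lag k is phi_{kk}, the last component of the solution
to the Yule-Walker system G_k phi = r_k where
  (G_k)_{ij} = rho(|i - j|), (r_k)_i = rho(i), i,j = 1..k.
Equivalently, Durbin-Levinson gives phi_{kk} iteratively:
  phi_{11} = rho(1)
  phi_{kk} = [rho(k) - sum_{j=1..k-1} phi_{k-1,j} rho(k-j)]
            / [1 - sum_{j=1..k-1} phi_{k-1,j} rho(j)],
  phi_{k,j} = phi_{k-1,j} - phi_{kk} phi_{k-1,k-j},  j = 1..k-1.
Step k = 1:
  phi_11 = rho(1) = -0.2843.
Step k = 2:
  phi_22 = [rho(2) - phi_11 rho(1)] / [1 - phi_11 rho(1)] = [-0.1379 - (-0.2843)(-0.2843)] / [1 - (-0.2843)(-0.2843)]
         = -0.21872649 / 0.91917351 = -0.238.
Therefore phi_{22} = -0.2380.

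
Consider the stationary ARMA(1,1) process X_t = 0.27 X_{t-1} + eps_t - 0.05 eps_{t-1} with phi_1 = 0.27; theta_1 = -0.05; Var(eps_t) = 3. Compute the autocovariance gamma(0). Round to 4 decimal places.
\gamma(0) = 3.1566

Multiply the model equation by X_{t-k} and take expectations. With theta_0 = psi_0 = 1 and psi_j the MA(infinity) weights, this gives
  gamma(k) - sum_i phi_i gamma(k-i) = c_k,
  c_k = sigma^2 * sum_{j=k..q} theta_j psi_{j-k}   (c_k = 0 for k > q),
using gamma(-m) = gamma(m).
psi-weights needed (psi_j = theta_j + sum_i phi_i psi_{j-i}):
  psi_1 = theta_1 + phi_1 = -0.05 + (0.27) = 0.22
Right-hand sides:
  c_0 = sigma^2 (1 + theta_1 psi_1) = 3 * (1 + (-0.05)(0.22)) = 3 * 0.989 = 2.967
  c_1 = sigma^2 theta_1 = 3 * (-0.05) = -0.15
  c_2 = 0
Equations for k = 0 and k = 1 (AR order 1):
  gamma(0) = phi_1 gamma(1) + c_0
  gamma(1) = phi_1 gamma(0) + c_1
Substituting the second into the first: gamma(0) (1 - phi_1^2) = c_0 + phi_1 c_1, so
  gamma(0) = (c_0 + phi_1 c_1) / (1 - phi_1^2) = (2.967 + (0.27)(-0.15)) / (1 - (0.27)^2) = 2.9265 / 0.9271 = 3.156617.
Therefore gamma(0) = 3.1566 (to 4 decimal places).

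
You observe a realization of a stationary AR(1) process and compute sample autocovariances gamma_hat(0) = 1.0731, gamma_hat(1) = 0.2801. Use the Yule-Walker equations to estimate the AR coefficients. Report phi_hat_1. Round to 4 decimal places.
\hat\phi_{1} = 0.2610

The Yule-Walker equations for an AR(p) process read, in matrix form,
  Gamma_p phi = r_p,   with   (Gamma_p)_{ij} = gamma(|i - j|),
                       (r_p)_i = gamma(i),   i,j = 1..p.
Substitute the sample gammas (Toeplitz matrix and right-hand side of size 1):
  Gamma_p = [[1.0731]]
  r_p     = [0.2801]
With p = 1 this is the single equation gamma(0) phi_1 = gamma(1):
  phi_hat_1 = gamma(1) / gamma(0) = 0.2801 / 1.0731 = 0.2610.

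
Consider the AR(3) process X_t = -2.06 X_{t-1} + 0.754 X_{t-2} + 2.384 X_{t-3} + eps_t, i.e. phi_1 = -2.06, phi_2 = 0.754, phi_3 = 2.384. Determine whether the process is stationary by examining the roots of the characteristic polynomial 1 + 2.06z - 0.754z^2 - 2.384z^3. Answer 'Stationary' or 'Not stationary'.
\text{Not stationary}

The AR(p) characteristic polynomial is P(z) = 1 + 2.06z - 0.754z^2 - 2.384z^3.
Stationarity requires all roots to lie outside the unit circle, i.e. |z| > 1 for every root.
Degree 3: look for a simple real root z0 first, then factor out (1 - z/z0) and solve the remaining quadratic.
Testing z0 = -0.625: P(-0.625) = 1 + (2.06)(-0.625) + (-0.754)(-0.625)^2 + (-2.384)(-0.625)^3
  = 1 + (-1.2875) + (-0.294531) + (0.582031) = 0.  So z_0 = -0.625 is a root, |z_0| = 0.625.
Divide out the factor (1 + 1.6 z) = (1 - z/z0) (since 1/z0 = -1.6):
  P(z) = (1 + 1.6 z)(1 + (0.46) z + (-1.49) z^2)
  [check: z-coef 0.46 - (-1.6) = 2.06; z^2-coef -1.49 - (-1.6)(0.46) = -0.754; z^3-coef -(-1.6)(-1.49) = -2.384.]
Remaining roots from the quadratic factor 1 + (0.46) z + (-1.49) z^2:
  Set 1 + (0.46) z + (-1.49) z^2 = 0, i.e. a z^2 + b z + c = 0 with a = -1.49, b = 0.46, c = 1.
  Discriminant D = b^2 - 4ac = (0.46)^2 - 4*(-1.49)*1 = 0.2116 - (-5.96) = 6.1716.
  D >= 0, so the roots are real: z = (-b +/- sqrt(D)) / (2a) = (-0.46 +/- 2.484271) / (-2.98).
    z_1 = (-0.46 + 2.484271) / (-2.98) = -0.6793,   |z_1| = 0.6793.
    z_2 = (-0.46 - 2.484271) / (-2.98) = 0.988,   |z_2| = 0.988.
Moduli of all roots: 0.6250, 0.6793, 0.9880.
All moduli strictly greater than 1? No.
Verdict: Not stationary.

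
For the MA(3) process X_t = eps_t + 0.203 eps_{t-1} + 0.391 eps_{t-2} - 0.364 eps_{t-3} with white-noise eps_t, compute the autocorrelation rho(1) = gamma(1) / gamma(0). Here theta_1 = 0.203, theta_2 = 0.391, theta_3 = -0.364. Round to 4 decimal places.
\rho(1) = 0.1056

For an MA(q) process with theta_0 = 1, the autocovariance is
  gamma(k) = sigma^2 * sum_{i=0..q-k} theta_i * theta_{i+k},
and rho(k) = gamma(k) / gamma(0). Sigma^2 cancels.
  numerator   = (1)*(0.203) + (0.203)*(0.391) + (0.391)*(-0.364) = 0.140049.
  denominator = (1)^2 + (0.203)^2 + (0.391)^2 + (-0.364)^2 = 1.326586.
  rho(1) = 0.140049 / 1.326586 = 0.1056.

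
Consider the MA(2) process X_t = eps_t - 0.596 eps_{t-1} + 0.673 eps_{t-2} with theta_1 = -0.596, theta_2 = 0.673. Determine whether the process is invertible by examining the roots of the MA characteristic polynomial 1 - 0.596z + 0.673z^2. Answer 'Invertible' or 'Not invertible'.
\text{Invertible}

The MA(q) characteristic polynomial is P(z) = 1 - 0.596z + 0.673z^2.
Invertibility requires all roots to lie outside the unit circle, i.e. |z| > 1 for every root.
Set 1 + (-0.596) z + (0.673) z^2 = 0, i.e. a z^2 + b z + c = 0 with a = 0.673, b = -0.596, c = 1.
Discriminant D = b^2 - 4ac = (-0.596)^2 - 4*(0.673)*1 = 0.355216 - (2.692) = -2.336784.
D < 0, so the roots are the complex-conjugate pair z = (-b +/- i sqrt(-D)) / (2a) = 0.4428 +/- 1.1357i.
For a conjugate pair |z|^2 = z * conj(z) = (product of roots) = c/a = 1/(0.673) = 1.485884, so |z| = sqrt(1.485884) = 1.219 for both roots.
Moduli of all roots: 1.2190, 1.2190.
All moduli strictly greater than 1? Yes.
Verdict: Invertible.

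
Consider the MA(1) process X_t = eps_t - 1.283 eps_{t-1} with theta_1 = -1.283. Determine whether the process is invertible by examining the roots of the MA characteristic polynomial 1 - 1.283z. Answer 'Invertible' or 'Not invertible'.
\text{Not invertible}

The MA(q) characteristic polynomial is P(z) = 1 - 1.283z.
Invertibility requires all roots to lie outside the unit circle, i.e. |z| > 1 for every root.
This is linear in z: 1 + (-1.283) z = 0  =>  z = -1/(-1.283) = 0.779423,  |z| = 0.779423.
Moduli of all roots: 0.7794.
All moduli strictly greater than 1? No.
Verdict: Not invertible.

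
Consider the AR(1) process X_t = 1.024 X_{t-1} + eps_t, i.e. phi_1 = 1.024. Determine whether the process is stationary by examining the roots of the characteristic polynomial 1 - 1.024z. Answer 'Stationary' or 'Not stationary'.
\text{Not stationary}

The AR(p) characteristic polynomial is P(z) = 1 - 1.024z.
Stationarity requires all roots to lie outside the unit circle, i.e. |z| > 1 for every root.
This is linear in z: 1 + (-1.024) z = 0  =>  z = -1/(-1.024) = 0.976562,  |z| = 0.976562.
Moduli of all roots: 0.9766.
All moduli strictly greater than 1? No.
Verdict: Not stationary.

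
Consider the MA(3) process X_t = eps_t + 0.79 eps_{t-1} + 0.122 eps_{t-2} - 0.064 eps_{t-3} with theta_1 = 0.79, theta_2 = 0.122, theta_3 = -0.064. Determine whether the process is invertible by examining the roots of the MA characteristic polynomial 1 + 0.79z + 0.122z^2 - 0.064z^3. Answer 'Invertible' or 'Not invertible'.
\text{Invertible}

The MA(q) characteristic polynomial is P(z) = 1 + 0.79z + 0.122z^2 - 0.064z^3.
Invertibility requires all roots to lie outside the unit circle, i.e. |z| > 1 for every root.
Degree 3: look for a simple real root z0 first, then factor out (1 - z/z0) and solve the remaining quadratic.
Testing z0 = 5: P(5) = 1 + (0.79)(5) + (0.122)(5)^2 + (-0.064)(5)^3
  = 1 + (3.95) + (3.05) + (-8) = 0.  So z_0 = 5 is a root, |z_0| = 5.
Divide out the factor (1 - 0.2 z) = (1 - z/z0) (since 1/z0 = 0.2):
  P(z) = (1 - 0.2 z)(1 + (0.99) z + (0.32) z^2)
  [check: z-coef 0.99 - (0.2) = 0.79; z^2-coef 0.32 - (0.2)(0.99) = 0.122; z^3-coef -(0.2)(0.32) = -0.064.]
Remaining roots from the quadratic factor 1 + (0.99) z + (0.32) z^2:
  Set 1 + (0.99) z + (0.32) z^2 = 0, i.e. a z^2 + b z + c = 0 with a = 0.32, b = 0.99, c = 1.
  Discriminant D = b^2 - 4ac = (0.99)^2 - 4*(0.32)*1 = 0.9801 - (1.28) = -0.2999.
  D < 0, so the roots are the complex-conjugate pair z = (-b +/- i sqrt(-D)) / (2a) = -1.5469 +/- 0.8557i.
  For a conjugate pair |z|^2 = z * conj(z) = (product of roots) = c/a = 1/(0.32) = 3.125, so |z| = sqrt(3.125) = 1.7678 for both roots.
Moduli of all roots: 5.0000, 1.7678, 1.7678.
All moduli strictly greater than 1? Yes.
Verdict: Invertible.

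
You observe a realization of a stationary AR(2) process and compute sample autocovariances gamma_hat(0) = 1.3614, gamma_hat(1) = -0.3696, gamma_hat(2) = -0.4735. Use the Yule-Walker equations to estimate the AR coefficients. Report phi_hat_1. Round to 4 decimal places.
\hat\phi_{1} = -0.3950

The Yule-Walker equations for an AR(p) process read, in matrix form,
  Gamma_p phi = r_p,   with   (Gamma_p)_{ij} = gamma(|i - j|),
                       (r_p)_i = gamma(i),   i,j = 1..p.
Substitute the sample gammas (Toeplitz matrix and right-hand side of size 2):
  Gamma_p = [[1.3614, -0.3696], [-0.3696, 1.3614]]
  r_p     = [-0.3696, -0.4735]
Written out:
  1.3614 phi_1 - 0.3696 phi_2 = -0.3696
  -0.3696 phi_1 + 1.3614 phi_2 = -0.4735
Solve by Cramer's rule:
  det = gamma(0)^2 - gamma(1)^2 = (1.3614)^2 - (-0.3696)^2 = 1.85340996 - 0.13660416 = 1.7168058
  phi_hat_1 = [gamma(1) gamma(0) - gamma(1) gamma(2)] / det = [(-0.3696)(1.3614) - (-0.3696)(-0.4735)] / 1.7168058 = -0.67817904 / 1.7168058 = -0.395
  phi_hat_2 = [gamma(0) gamma(2) - gamma(1)^2] / det = [(1.3614)(-0.4735) - (-0.3696)^2] / 1.7168058 = -0.78122706 / 1.7168058 = -0.455
So phi_hat = [-0.3950, -0.4550].
Therefore phi_hat_1 = -0.3950.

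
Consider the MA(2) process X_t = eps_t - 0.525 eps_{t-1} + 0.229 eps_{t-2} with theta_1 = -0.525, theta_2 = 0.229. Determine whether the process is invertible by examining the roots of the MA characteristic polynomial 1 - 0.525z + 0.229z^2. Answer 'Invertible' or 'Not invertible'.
\text{Invertible}

The MA(q) characteristic polynomial is P(z) = 1 - 0.525z + 0.229z^2.
Invertibility requires all roots to lie outside the unit circle, i.e. |z| > 1 for every root.
Set 1 + (-0.525) z + (0.229) z^2 = 0, i.e. a z^2 + b z + c = 0 with a = 0.229, b = -0.525, c = 1.
Discriminant D = b^2 - 4ac = (-0.525)^2 - 4*(0.229)*1 = 0.275625 - (0.916) = -0.640375.
D < 0, so the roots are the complex-conjugate pair z = (-b +/- i sqrt(-D)) / (2a) = 1.1463 +/- 1.7472i.
For a conjugate pair |z|^2 = z * conj(z) = (product of roots) = c/a = 1/(0.229) = 4.366812, so |z| = sqrt(4.366812) = 2.0897 for both roots.
Moduli of all roots: 2.0897, 2.0897.
All moduli strictly greater than 1? Yes.
Verdict: Invertible.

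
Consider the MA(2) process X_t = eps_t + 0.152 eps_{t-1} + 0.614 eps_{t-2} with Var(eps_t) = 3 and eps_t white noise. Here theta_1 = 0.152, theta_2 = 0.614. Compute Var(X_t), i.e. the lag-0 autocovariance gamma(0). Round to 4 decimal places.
\gamma(0) = 4.2003

For an MA(q) process X_t = eps_t + sum_i theta_i eps_{t-i} with
Var(eps_t) = sigma^2, the variance is
  gamma(0) = sigma^2 * (1 + sum_i theta_i^2).
  sum_i theta_i^2 = (0.152)^2 + (0.614)^2 = 0.023104 + 0.376996 = 0.4001.
  gamma(0) = 3 * (1 + 0.4001) = 3 * 1.4001 = 4.2003.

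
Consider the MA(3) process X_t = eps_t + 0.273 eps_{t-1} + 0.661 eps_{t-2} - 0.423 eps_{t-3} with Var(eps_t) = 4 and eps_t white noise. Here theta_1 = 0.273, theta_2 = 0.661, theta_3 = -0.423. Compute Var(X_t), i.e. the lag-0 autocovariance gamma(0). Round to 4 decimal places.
\gamma(0) = 6.7615

For an MA(q) process X_t = eps_t + sum_i theta_i eps_{t-i} with
Var(eps_t) = sigma^2, the variance is
  gamma(0) = sigma^2 * (1 + sum_i theta_i^2).
  sum_i theta_i^2 = (0.273)^2 + (0.661)^2 + (-0.423)^2 = 0.074529 + 0.436921 + 0.178929 = 0.690379.
  gamma(0) = 4 * (1 + 0.690379) = 4 * 1.690379 = 6.761516, which rounds to 6.7615.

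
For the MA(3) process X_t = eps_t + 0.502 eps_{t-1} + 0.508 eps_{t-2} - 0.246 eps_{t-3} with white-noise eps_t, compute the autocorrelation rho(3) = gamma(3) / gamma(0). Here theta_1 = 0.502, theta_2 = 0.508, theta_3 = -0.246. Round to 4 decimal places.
\rho(3) = -0.1566

For an MA(q) process with theta_0 = 1, the autocovariance is
  gamma(k) = sigma^2 * sum_{i=0..q-k} theta_i * theta_{i+k},
and rho(k) = gamma(k) / gamma(0). Sigma^2 cancels.
  numerator   = (1)*(-0.246) = -0.246.
  denominator = (1)^2 + (0.502)^2 + (0.508)^2 + (-0.246)^2 = 1.570584.
  rho(3) = -0.246 / 1.570584 = -0.1566.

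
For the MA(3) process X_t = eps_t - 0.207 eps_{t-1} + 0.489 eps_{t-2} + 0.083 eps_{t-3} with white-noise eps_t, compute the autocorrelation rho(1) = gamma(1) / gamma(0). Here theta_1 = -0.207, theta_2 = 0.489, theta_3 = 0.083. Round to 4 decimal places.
\rho(1) = -0.2077

For an MA(q) process with theta_0 = 1, the autocovariance is
  gamma(k) = sigma^2 * sum_{i=0..q-k} theta_i * theta_{i+k},
and rho(k) = gamma(k) / gamma(0). Sigma^2 cancels.
  numerator   = (1)*(-0.207) + (-0.207)*(0.489) + (0.489)*(0.083) = -0.267636.
  denominator = (1)^2 + (-0.207)^2 + (0.489)^2 + (0.083)^2 = 1.288859.
  rho(1) = -0.267636 / 1.288859 = -0.2077.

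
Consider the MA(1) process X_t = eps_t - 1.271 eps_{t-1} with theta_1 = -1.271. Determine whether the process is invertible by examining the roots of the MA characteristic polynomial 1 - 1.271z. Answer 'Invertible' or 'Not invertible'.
\text{Not invertible}

The MA(q) characteristic polynomial is P(z) = 1 - 1.271z.
Invertibility requires all roots to lie outside the unit circle, i.e. |z| > 1 for every root.
This is linear in z: 1 + (-1.271) z = 0  =>  z = -1/(-1.271) = 0.786782,  |z| = 0.786782.
Moduli of all roots: 0.7868.
All moduli strictly greater than 1? No.
Verdict: Not invertible.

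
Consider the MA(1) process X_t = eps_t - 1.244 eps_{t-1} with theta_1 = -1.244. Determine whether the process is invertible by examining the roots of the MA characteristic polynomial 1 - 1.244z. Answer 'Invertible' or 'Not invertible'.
\text{Not invertible}

The MA(q) characteristic polynomial is P(z) = 1 - 1.244z.
Invertibility requires all roots to lie outside the unit circle, i.e. |z| > 1 for every root.
This is linear in z: 1 + (-1.244) z = 0  =>  z = -1/(-1.244) = 0.803859,  |z| = 0.803859.
Moduli of all roots: 0.8039.
All moduli strictly greater than 1? No.
Verdict: Not invertible.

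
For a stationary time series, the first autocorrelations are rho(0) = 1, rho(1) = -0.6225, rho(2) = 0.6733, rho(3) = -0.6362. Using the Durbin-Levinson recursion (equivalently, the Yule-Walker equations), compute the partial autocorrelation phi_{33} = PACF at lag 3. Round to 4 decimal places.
\phi_{33} = -0.2550

The PACF at lag k is phi_{kk}, the last component of the solution
to the Yule-Walker system G_k phi = r_k where
  (G_k)_{ij} = rho(|i - j|), (r_k)_i = rho(i), i,j = 1..k.
Equivalently, Durbin-Levinson gives phi_{kk} iteratively:
  phi_{11} = rho(1)
  phi_{kk} = [rho(k) - sum_{j=1..k-1} phi_{k-1,j} rho(k-j)]
            / [1 - sum_{j=1..k-1} phi_{k-1,j} rho(j)],
  phi_{k,j} = phi_{k-1,j} - phi_{kk} phi_{k-1,k-j},  j = 1..k-1.
Step k = 1:
  phi_11 = rho(1) = -0.6225.
Step k = 2:
  phi_22 = [rho(2) - phi_11 rho(1)] / [1 - phi_11 rho(1)] = [0.6733 - (-0.6225)(-0.6225)] / [1 - (-0.6225)(-0.6225)]
         = 0.28579375 / 0.61249375 = 0.466607.
  Update: phi_21 = phi_11 - phi_22 phi_11 = -0.6225 - (0.466607)(-0.6225) = -0.332037.
Step k = 3:
  phi_33 = [rho(3) - phi_21 rho(2) - phi_22 rho(1)] / [1 - phi_21 rho(1) - phi_22 rho(2)]
    numerator   = -0.6362 - (-0.332037)(0.6733) - (0.466607)(-0.6225) = -0.12217657
    denominator = 1 - (-0.332037)(-0.6225) - (0.466607)(0.6733) = 0.47914044
  phi_33 = -0.12217657 / 0.47914044 = -0.255.
Therefore phi_{33} = -0.2550.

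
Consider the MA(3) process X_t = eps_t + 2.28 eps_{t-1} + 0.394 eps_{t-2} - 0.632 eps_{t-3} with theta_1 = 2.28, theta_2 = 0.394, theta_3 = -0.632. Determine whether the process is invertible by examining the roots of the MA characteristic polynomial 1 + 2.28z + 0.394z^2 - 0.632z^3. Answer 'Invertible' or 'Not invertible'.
\text{Not invertible}

The MA(q) characteristic polynomial is P(z) = 1 + 2.28z + 0.394z^2 - 0.632z^3.
Invertibility requires all roots to lie outside the unit circle, i.e. |z| > 1 for every root.
Degree 3: look for a simple real root z0 first, then factor out (1 - z/z0) and solve the remaining quadratic.
Testing z0 = -1.25: P(-1.25) = 1 + (2.28)(-1.25) + (0.394)(-1.25)^2 + (-0.632)(-1.25)^3
  = 1 + (-2.85) + (0.615625) + (1.234375) = 0.  So z_0 = -1.25 is a root, |z_0| = 1.25.
Divide out the factor (1 + 0.8 z) = (1 - z/z0) (since 1/z0 = -0.8):
  P(z) = (1 + 0.8 z)(1 + (1.48) z + (-0.79) z^2)
  [check: z-coef 1.48 - (-0.8) = 2.28; z^2-coef -0.79 - (-0.8)(1.48) = 0.394; z^3-coef -(-0.8)(-0.79) = -0.632.]
Remaining roots from the quadratic factor 1 + (1.48) z + (-0.79) z^2:
  Set 1 + (1.48) z + (-0.79) z^2 = 0, i.e. a z^2 + b z + c = 0 with a = -0.79, b = 1.48, c = 1.
  Discriminant D = b^2 - 4ac = (1.48)^2 - 4*(-0.79)*1 = 2.1904 - (-3.16) = 5.3504.
  D >= 0, so the roots are real: z = (-b +/- sqrt(D)) / (2a) = (-1.48 +/- 2.313093) / (-1.58).
    z_1 = (-1.48 + 2.313093) / (-1.58) = -0.5273,   |z_1| = 0.5273.
    z_2 = (-1.48 - 2.313093) / (-1.58) = 2.4007,   |z_2| = 2.4007.
Moduli of all roots: 1.2500, 0.5273, 2.4007.
All moduli strictly greater than 1? No.
Verdict: Not invertible.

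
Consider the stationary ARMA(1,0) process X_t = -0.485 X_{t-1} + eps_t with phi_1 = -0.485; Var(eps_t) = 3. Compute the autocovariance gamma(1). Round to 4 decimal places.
\gamma(1) = -1.9025

Multiply the model equation by X_{t-k} and take expectations. With theta_0 = psi_0 = 1 and psi_j the MA(infinity) weights, this gives
  gamma(k) - sum_i phi_i gamma(k-i) = c_k,
  c_k = sigma^2 * sum_{j=k..q} theta_j psi_{j-k}   (c_k = 0 for k > q),
using gamma(-m) = gamma(m).
Pure AR (q = 0): c_0 = sigma^2 = 3, c_k = 0 for k >= 1.
Equations for k = 0 and k = 1 (AR order 1):
  gamma(0) = phi_1 gamma(1) + c_0
  gamma(1) = phi_1 gamma(0) + c_1
Substituting the second into the first: gamma(0) (1 - phi_1^2) = c_0 + phi_1 c_1, so
  gamma(0) = c_0 / (1 - phi_1^2) = 3 / (1 - (-0.485)^2) = 3 / 0.764775 = 3.922722.
  gamma(1) = phi_1 gamma(0) = (-0.485)(3.922722) = -1.90252.
Therefore gamma(1) = -1.9025 (to 4 decimal places).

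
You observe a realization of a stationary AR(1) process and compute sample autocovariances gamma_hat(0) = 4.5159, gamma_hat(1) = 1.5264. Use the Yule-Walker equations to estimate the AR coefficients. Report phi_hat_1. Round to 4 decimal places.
\hat\phi_{1} = 0.3380

The Yule-Walker equations for an AR(p) process read, in matrix form,
  Gamma_p phi = r_p,   with   (Gamma_p)_{ij} = gamma(|i - j|),
                       (r_p)_i = gamma(i),   i,j = 1..p.
Substitute the sample gammas (Toeplitz matrix and right-hand side of size 1):
  Gamma_p = [[4.5159]]
  r_p     = [1.5264]
With p = 1 this is the single equation gamma(0) phi_1 = gamma(1):
  phi_hat_1 = gamma(1) / gamma(0) = 1.5264 / 4.5159 = 0.3380.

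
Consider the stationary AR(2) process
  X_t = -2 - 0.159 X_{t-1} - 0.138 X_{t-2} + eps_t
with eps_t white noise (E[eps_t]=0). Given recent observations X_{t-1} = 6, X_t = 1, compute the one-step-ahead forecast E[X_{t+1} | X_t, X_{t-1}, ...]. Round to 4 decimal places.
E[X_{t+1} \mid \mathcal F_t] = -2.9870

For an AR(p) model X_t = c + sum_i phi_i X_{t-i} + eps_t, the
one-step-ahead conditional mean is
  E[X_{t+1} | X_t, ...] = c + sum_i phi_i X_{t+1-i}.
Substitute known values:
  E[X_{t+1} | ...] = -2 + (-0.159) * (1) + (-0.138) * (6)
                   = -2.9870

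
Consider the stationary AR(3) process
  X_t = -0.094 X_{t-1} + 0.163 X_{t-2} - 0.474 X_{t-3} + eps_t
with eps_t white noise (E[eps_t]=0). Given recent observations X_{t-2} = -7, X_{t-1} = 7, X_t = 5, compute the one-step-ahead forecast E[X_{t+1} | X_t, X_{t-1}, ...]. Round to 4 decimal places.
E[X_{t+1} \mid \mathcal F_t] = 3.9890

For an AR(p) model X_t = c + sum_i phi_i X_{t-i} + eps_t, the
one-step-ahead conditional mean is
  E[X_{t+1} | X_t, ...] = c + sum_i phi_i X_{t+1-i}.
Substitute known values:
  E[X_{t+1} | ...] = (-0.094) * (5) + (0.163) * (7) + (-0.474) * (-7)
                   = 3.9890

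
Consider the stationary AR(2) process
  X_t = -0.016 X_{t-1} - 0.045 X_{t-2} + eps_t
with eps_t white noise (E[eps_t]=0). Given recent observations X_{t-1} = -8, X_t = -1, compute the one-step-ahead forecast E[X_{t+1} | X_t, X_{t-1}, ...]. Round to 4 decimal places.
E[X_{t+1} \mid \mathcal F_t] = 0.3760

For an AR(p) model X_t = c + sum_i phi_i X_{t-i} + eps_t, the
one-step-ahead conditional mean is
  E[X_{t+1} | X_t, ...] = c + sum_i phi_i X_{t+1-i}.
Substitute known values:
  E[X_{t+1} | ...] = (-0.016) * (-1) + (-0.045) * (-8)
                   = 0.3760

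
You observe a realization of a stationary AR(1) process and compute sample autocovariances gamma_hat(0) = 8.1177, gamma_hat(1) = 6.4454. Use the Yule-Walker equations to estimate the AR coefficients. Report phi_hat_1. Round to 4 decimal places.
\hat\phi_{1} = 0.7940

The Yule-Walker equations for an AR(p) process read, in matrix form,
  Gamma_p phi = r_p,   with   (Gamma_p)_{ij} = gamma(|i - j|),
                       (r_p)_i = gamma(i),   i,j = 1..p.
Substitute the sample gammas (Toeplitz matrix and right-hand side of size 1):
  Gamma_p = [[8.1177]]
  r_p     = [6.4454]
With p = 1 this is the single equation gamma(0) phi_1 = gamma(1):
  phi_hat_1 = gamma(1) / gamma(0) = 6.4454 / 8.1177 = 0.7940.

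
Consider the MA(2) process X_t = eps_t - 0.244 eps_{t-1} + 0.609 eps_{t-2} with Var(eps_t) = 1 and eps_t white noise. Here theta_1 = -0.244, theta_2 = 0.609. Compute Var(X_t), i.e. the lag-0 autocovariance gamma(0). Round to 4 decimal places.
\gamma(0) = 1.4304

For an MA(q) process X_t = eps_t + sum_i theta_i eps_{t-i} with
Var(eps_t) = sigma^2, the variance is
  gamma(0) = sigma^2 * (1 + sum_i theta_i^2).
  sum_i theta_i^2 = (-0.244)^2 + (0.609)^2 = 0.059536 + 0.370881 = 0.430417.
  gamma(0) = 1 * (1 + 0.430417) = 1 * 1.430417 = 1.430417, which rounds to 1.4304.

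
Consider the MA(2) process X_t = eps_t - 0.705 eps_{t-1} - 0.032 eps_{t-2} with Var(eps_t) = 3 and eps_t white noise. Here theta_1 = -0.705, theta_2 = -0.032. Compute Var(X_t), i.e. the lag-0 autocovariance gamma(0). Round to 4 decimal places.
\gamma(0) = 4.4941

For an MA(q) process X_t = eps_t + sum_i theta_i eps_{t-i} with
Var(eps_t) = sigma^2, the variance is
  gamma(0) = sigma^2 * (1 + sum_i theta_i^2).
  sum_i theta_i^2 = (-0.705)^2 + (-0.032)^2 = 0.497025 + 0.001024 = 0.498049.
  gamma(0) = 3 * (1 + 0.498049) = 3 * 1.498049 = 4.494147, which rounds to 4.4941.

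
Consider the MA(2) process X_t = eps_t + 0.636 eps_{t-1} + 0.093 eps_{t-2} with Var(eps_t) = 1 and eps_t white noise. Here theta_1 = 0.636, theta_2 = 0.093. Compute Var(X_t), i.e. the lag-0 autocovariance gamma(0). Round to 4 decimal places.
\gamma(0) = 1.4131

For an MA(q) process X_t = eps_t + sum_i theta_i eps_{t-i} with
Var(eps_t) = sigma^2, the variance is
  gamma(0) = sigma^2 * (1 + sum_i theta_i^2).
  sum_i theta_i^2 = (0.636)^2 + (0.093)^2 = 0.404496 + 0.008649 = 0.413145.
  gamma(0) = 1 * (1 + 0.413145) = 1 * 1.413145 = 1.413145, which rounds to 1.4131.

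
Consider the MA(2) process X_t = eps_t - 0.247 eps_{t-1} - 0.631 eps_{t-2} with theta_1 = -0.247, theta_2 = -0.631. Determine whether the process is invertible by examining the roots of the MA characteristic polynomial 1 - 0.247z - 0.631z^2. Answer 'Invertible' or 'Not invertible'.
\text{Invertible}

The MA(q) characteristic polynomial is P(z) = 1 - 0.247z - 0.631z^2.
Invertibility requires all roots to lie outside the unit circle, i.e. |z| > 1 for every root.
Set 1 + (-0.247) z + (-0.631) z^2 = 0, i.e. a z^2 + b z + c = 0 with a = -0.631, b = -0.247, c = 1.
Discriminant D = b^2 - 4ac = (-0.247)^2 - 4*(-0.631)*1 = 0.061009 - (-2.524) = 2.585009.
D >= 0, so the roots are real: z = (-b +/- sqrt(D)) / (2a) = (0.247 +/- 1.607796) / (-1.262).
  z_1 = (0.247 + 1.607796) / (-1.262) = -1.4697,   |z_1| = 1.4697.
  z_2 = (0.247 - 1.607796) / (-1.262) = 1.0783,   |z_2| = 1.0783.
Moduli of all roots: 1.4697, 1.0783.
All moduli strictly greater than 1? Yes.
Verdict: Invertible.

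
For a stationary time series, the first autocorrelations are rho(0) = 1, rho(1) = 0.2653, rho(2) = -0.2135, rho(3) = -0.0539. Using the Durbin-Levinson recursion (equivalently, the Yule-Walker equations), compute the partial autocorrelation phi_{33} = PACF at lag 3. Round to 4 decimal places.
\phi_{33} = 0.1199

The PACF at lag k is phi_{kk}, the last component of the solution
to the Yule-Walker system G_k phi = r_k where
  (G_k)_{ij} = rho(|i - j|), (r_k)_i = rho(i), i,j = 1..k.
Equivalently, Durbin-Levinson gives phi_{kk} iteratively:
  phi_{11} = rho(1)
  phi_{kk} = [rho(k) - sum_{j=1..k-1} phi_{k-1,j} rho(k-j)]
            / [1 - sum_{j=1..k-1} phi_{k-1,j} rho(j)],
  phi_{k,j} = phi_{k-1,j} - phi_{kk} phi_{k-1,k-j},  j = 1..k-1.
Step k = 1:
  phi_11 = rho(1) = 0.2653.
Step k = 2:
  phi_22 = [rho(2) - phi_11 rho(1)] / [1 - phi_11 rho(1)] = [-0.2135 - (0.2653)(0.2653)] / [1 - (0.2653)(0.2653)]
         = -0.28388409 / 0.92961591 = -0.305378.
  Update: phi_21 = phi_11 - phi_22 phi_11 = 0.2653 - (-0.305378)(0.2653) = 0.346317.
Step k = 3:
  phi_33 = [rho(3) - phi_21 rho(2) - phi_22 rho(1)] / [1 - phi_21 rho(1) - phi_22 rho(2)]
    numerator   = -0.0539 - (0.346317)(-0.2135) - (-0.305378)(0.2653) = 0.10105536
    denominator = 1 - (0.346317)(0.2653) - (-0.305378)(-0.2135) = 0.842924
  phi_33 = 0.10105536 / 0.842924 = 0.1199.
Therefore phi_{33} = 0.1199.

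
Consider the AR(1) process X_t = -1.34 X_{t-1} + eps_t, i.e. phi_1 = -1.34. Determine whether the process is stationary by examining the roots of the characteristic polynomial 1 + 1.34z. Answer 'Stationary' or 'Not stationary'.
\text{Not stationary}

The AR(p) characteristic polynomial is P(z) = 1 + 1.34z.
Stationarity requires all roots to lie outside the unit circle, i.e. |z| > 1 for every root.
This is linear in z: 1 + (1.34) z = 0  =>  z = -1/(1.34) = -0.746269,  |z| = 0.746269.
Moduli of all roots: 0.7463.
All moduli strictly greater than 1? No.
Verdict: Not stationary.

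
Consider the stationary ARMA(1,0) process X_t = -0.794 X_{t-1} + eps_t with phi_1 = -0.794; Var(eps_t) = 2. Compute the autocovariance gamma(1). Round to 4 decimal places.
\gamma(1) = -4.2970

Multiply the model equation by X_{t-k} and take expectations. With theta_0 = psi_0 = 1 and psi_j the MA(infinity) weights, this gives
  gamma(k) - sum_i phi_i gamma(k-i) = c_k,
  c_k = sigma^2 * sum_{j=k..q} theta_j psi_{j-k}   (c_k = 0 for k > q),
using gamma(-m) = gamma(m).
Pure AR (q = 0): c_0 = sigma^2 = 2, c_k = 0 for k >= 1.
Equations for k = 0 and k = 1 (AR order 1):
  gamma(0) = phi_1 gamma(1) + c_0
  gamma(1) = phi_1 gamma(0) + c_1
Substituting the second into the first: gamma(0) (1 - phi_1^2) = c_0 + phi_1 c_1, so
  gamma(0) = c_0 / (1 - phi_1^2) = 2 / (1 - (-0.794)^2) = 2 / 0.369564 = 5.411783.
  gamma(1) = phi_1 gamma(0) = (-0.794)(5.411783) = -4.296955.
Therefore gamma(1) = -4.2970 (to 4 decimal places).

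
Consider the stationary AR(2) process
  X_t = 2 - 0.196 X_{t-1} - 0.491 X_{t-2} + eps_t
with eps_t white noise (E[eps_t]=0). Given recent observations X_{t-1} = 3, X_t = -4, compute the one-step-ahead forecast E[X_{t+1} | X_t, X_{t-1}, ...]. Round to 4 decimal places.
E[X_{t+1} \mid \mathcal F_t] = 1.3110

For an AR(p) model X_t = c + sum_i phi_i X_{t-i} + eps_t, the
one-step-ahead conditional mean is
  E[X_{t+1} | X_t, ...] = c + sum_i phi_i X_{t+1-i}.
Substitute known values:
  E[X_{t+1} | ...] = 2 + (-0.196) * (-4) + (-0.491) * (3)
                   = 1.3110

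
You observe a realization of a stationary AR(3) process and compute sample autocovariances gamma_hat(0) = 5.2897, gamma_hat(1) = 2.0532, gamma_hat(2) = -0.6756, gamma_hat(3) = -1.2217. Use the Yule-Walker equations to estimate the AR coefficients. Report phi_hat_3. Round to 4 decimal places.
\hat\phi_{3} = -0.0500

The Yule-Walker equations for an AR(p) process read, in matrix form,
  Gamma_p phi = r_p,   with   (Gamma_p)_{ij} = gamma(|i - j|),
                       (r_p)_i = gamma(i),   i,j = 1..p.
Substitute the sample gammas (Toeplitz matrix and right-hand side of size 3):
  Gamma_p = [[5.2897, 2.0532, -0.6756], [2.0532, 5.2897, 2.0532], [-0.6756, 2.0532, 5.2897]]
  r_p     = [2.0532, -0.6756, -1.2217]
Written out (R1..R3):
  (R1) 5.2897 phi_1 + 2.0532 phi_2 - 0.6756 phi_3 = 2.0532
  (R2) 2.0532 phi_1 + 5.2897 phi_2 + 2.0532 phi_3 = -0.6756
  (R3) -0.6756 phi_1 + 2.0532 phi_2 + 5.2897 phi_3 = -1.2217
Gaussian elimination:
  R2 <- R2 - (2.0532/5.2897) R1 = R2 - (0.388151) R1:  4.492749 phi_2 + 2.315435 phi_3 = -1.472551
  R3 <- R3 - (-0.6756/5.2897) R1 = R3 - (-0.12772) R1:  2.315435 phi_2 + 5.203412 phi_3 = -0.959465
  R3 <- R3 - (2.315435/4.492749) R2 = R3 - (0.515371) R2:  4.010104 phi_3 = -0.200555
Back-substitution:
  phi_hat_3 = -0.200555 / 4.010104 = -0.050012
  phi_hat_2 = (-1.472551 - (2.315435)(-0.050012)) / 4.492749 = -0.301987
  phi_hat_1 = (2.0532 - (2.0532)(-0.301987) - (-0.6756)(-0.050012)) / 5.2897 = 0.498979
So phi_hat = [0.4990, -0.3020, -0.0500].
Therefore phi_hat_3 = -0.0500.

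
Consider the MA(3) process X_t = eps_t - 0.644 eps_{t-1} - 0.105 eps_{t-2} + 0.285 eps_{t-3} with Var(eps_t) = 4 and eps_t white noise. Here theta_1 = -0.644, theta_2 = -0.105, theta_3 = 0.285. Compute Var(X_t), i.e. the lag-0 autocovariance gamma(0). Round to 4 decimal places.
\gamma(0) = 6.0279

For an MA(q) process X_t = eps_t + sum_i theta_i eps_{t-i} with
Var(eps_t) = sigma^2, the variance is
  gamma(0) = sigma^2 * (1 + sum_i theta_i^2).
  sum_i theta_i^2 = (-0.644)^2 + (-0.105)^2 + (0.285)^2 = 0.414736 + 0.011025 + 0.081225 = 0.506986.
  gamma(0) = 4 * (1 + 0.506986) = 4 * 1.506986 = 6.027944, which rounds to 6.0279.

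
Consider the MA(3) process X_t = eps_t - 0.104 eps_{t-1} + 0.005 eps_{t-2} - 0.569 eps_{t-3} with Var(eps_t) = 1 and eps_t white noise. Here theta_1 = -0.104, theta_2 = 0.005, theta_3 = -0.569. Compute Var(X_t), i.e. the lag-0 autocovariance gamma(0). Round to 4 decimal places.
\gamma(0) = 1.3346

For an MA(q) process X_t = eps_t + sum_i theta_i eps_{t-i} with
Var(eps_t) = sigma^2, the variance is
  gamma(0) = sigma^2 * (1 + sum_i theta_i^2).
  sum_i theta_i^2 = (-0.104)^2 + (0.005)^2 + (-0.569)^2 = 0.010816 + 0.000025 + 0.323761 = 0.334602.
  gamma(0) = 1 * (1 + 0.334602) = 1 * 1.334602 = 1.334602, which rounds to 1.3346.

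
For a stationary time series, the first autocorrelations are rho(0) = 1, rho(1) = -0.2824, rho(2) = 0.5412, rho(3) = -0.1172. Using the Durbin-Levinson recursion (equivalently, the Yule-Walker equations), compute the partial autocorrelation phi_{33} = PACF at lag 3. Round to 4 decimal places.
\phi_{33} = 0.1460

The PACF at lag k is phi_{kk}, the last component of the solution
to the Yule-Walker system G_k phi = r_k where
  (G_k)_{ij} = rho(|i - j|), (r_k)_i = rho(i), i,j = 1..k.
Equivalently, Durbin-Levinson gives phi_{kk} iteratively:
  phi_{11} = rho(1)
  phi_{kk} = [rho(k) - sum_{j=1..k-1} phi_{k-1,j} rho(k-j)]
            / [1 - sum_{j=1..k-1} phi_{k-1,j} rho(j)],
  phi_{k,j} = phi_{k-1,j} - phi_{kk} phi_{k-1,k-j},  j = 1..k-1.
Step k = 1:
  phi_11 = rho(1) = -0.2824.
Step k = 2:
  phi_22 = [rho(2) - phi_11 rho(1)] / [1 - phi_11 rho(1)] = [0.5412 - (-0.2824)(-0.2824)] / [1 - (-0.2824)(-0.2824)]
         = 0.46145024 / 0.92025024 = 0.50144.
  Update: phi_21 = phi_11 - phi_22 phi_11 = -0.2824 - (0.50144)(-0.2824) = -0.140793.
Step k = 3:
  phi_33 = [rho(3) - phi_21 rho(2) - phi_22 rho(1)] / [1 - phi_21 rho(1) - phi_22 rho(2)]
    numerator   = -0.1172 - (-0.140793)(0.5412) - (0.50144)(-0.2824) = 0.10060401
    denominator = 1 - (-0.140793)(-0.2824) - (0.50144)(0.5412) = 0.68886065
  phi_33 = 0.10060401 / 0.68886065 = 0.146.
Therefore phi_{33} = 0.1460.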